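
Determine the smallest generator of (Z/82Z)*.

7

φ(82) = φ(2)·φ(41) = 1·40 = 40 = 2^3 · 5.
Test candidates g = 2, 3, … against the prime factors q ∈ {2, 5} of φ(82): g is a generator iff g^(40/q) ≢ 1 for every such q.
g = 2: gcd(2, 82) = 2 > 1, not a unit — skip.
g = 3: 3^20 ≡ 81; 3^8 ≡ 1 — hits 1, so not a primitive root.
g = 4: gcd(4, 82) = 2 > 1, not a unit — skip.
g = 5: 5^20 ≡ 1 — hits 1, so not a primitive root.
g = 6: gcd(6, 82) = 2 > 1, not a unit — skip.
g = 7: 7^20 ≡ 81; 7^8 ≡ 37 — none is 1, so 7 is a primitive root.
The smallest primitive root modulo 82 is 7.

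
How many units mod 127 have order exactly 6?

2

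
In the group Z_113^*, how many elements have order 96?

φ(113) = 113 − 1 = 112 = 2^4 · 7.
Since (Z/113Z)^× is cyclic of order 112, the number of elements of order d is φ(d) when d | 112 and 0 otherwise.
Since 96 ∤ 112, the count is 0.

0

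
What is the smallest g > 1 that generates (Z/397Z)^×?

φ(397) = 397 − 1 = 396 = 2^2 · 3^2 · 11.
g is a primitive root iff g^(396/q) ≢ 1 (mod 397) for each prime q ∈ {2, 3, 11}.
g = 2: 2^198 ≡ 396; 2^132 ≡ 1 — hits 1, so not a primitive root.
g = 3: 3^198 ≡ 1 — hits 1, so not a primitive root.
g = 4: 4^198 ≡ 1 — hits 1, so not a primitive root.
g = 5: 5^198 ≡ 396; 5^132 ≡ 362; 5^36 ≡ 290 — none is 1, so 5 is a primitive root.
The smallest primitive root modulo 397 is 5.

5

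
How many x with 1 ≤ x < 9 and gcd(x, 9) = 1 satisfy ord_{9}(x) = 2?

φ(9) = φ(3^2) = 3·(3−1) = 6 = 2 · 3.
(Z/9Z)^× is cyclic (|G| = 6); a cyclic group of order m has exactly φ(d) elements of each order d | m, and none otherwise.
2 | 6, and φ(2) = 2 − 1 = 1.

1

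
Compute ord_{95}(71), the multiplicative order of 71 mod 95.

The order of 71 must divide φ(95) = φ(5·19) = (5−1)·(19−1) = 4·18 = 72 = 2^3 · 3^2.
Divisors of 72: 1, 2, 3, 4, 6, 8, 9, 12, 18, 24, 36, 72.
Check 71^d mod 95 for each divisor in increasing order:
71^1 ≡ 71
71^2 ≡ 6
71^3 ≡ 46
71^4 ≡ 36
71^6 ≡ 26
71^8 ≡ 61
71^9 ≡ 56
71^12 ≡ 11
71^18 ≡ 1
The smallest such exponent is 18, so the order of 71 is 18.

18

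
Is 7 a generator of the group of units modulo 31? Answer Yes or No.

No

φ(31) = 31 − 1 = 30 = 2 · 3 · 5.
7 is a primitive root mod 31 iff 7^(φ(31)/q) ≢ 1 for every prime q | φ(31), i.e. q ∈ {2, 3, 5}.
7^15 ≡ 1 (mod 31)  [q = 2: ≡ 1 ✗]
7^10 ≡ 25 (mod 31)  [q = 3: ≢ 1 ✓]
7^6 ≡ 4 (mod 31)  [q = 5: ≢ 1 ✓]
Since 7^15 ≡ 1, the order of 7 divides 15 < 30, so 7 is not a primitive root.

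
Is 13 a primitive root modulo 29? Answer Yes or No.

No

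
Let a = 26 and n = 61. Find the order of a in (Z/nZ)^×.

60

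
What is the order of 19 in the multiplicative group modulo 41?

Since 19 ∈ (Z/41Z)^×, its order divides φ(41) = 41 − 1 = 40 = 2^3 · 5.
Divisors of 40: 1, 2, 4, 5, 8, 10, 20, 40.
Compute 19^d (mod 41) for the divisors d until we hit 1:
19^1 ≡ 19
19^2 ≡ 33
19^4 ≡ 23
19^5 ≡ 27
19^8 ≡ 37
19^10 ≡ 32
19^20 ≡ 40
19^40 ≡ 1
Hence ord(19) = 40.

40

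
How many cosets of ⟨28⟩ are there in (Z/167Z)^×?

The order of 28 must divide φ(167) = 167 − 1 = 166 = 2 · 83.
Divisors of 166: 1, 2, 83, 166.
Check 28^d mod 167 for each divisor in increasing order:
28^1 ≡ 28
28^2 ≡ 116
28^83 ≡ 1
The order of 28 is 83, so the subgroup it generates has 83 elements.
Index = |(Z/167Z)^×| / |⟨28⟩| = 166 / 83 = 2.

2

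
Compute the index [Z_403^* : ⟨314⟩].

6

By Lagrange's theorem, ord_403(314) divides φ(403) = φ(13·31) = (13−1)·(31−1) = 12·30 = 360 = 2^3 · 3^2 · 5.
Divisors of 360: 1, 2, 3, 4, 5, 6, 8, 9, 10, 12, 15, 18, 20, 24, 30, 36, 40, 45, 60, 72, 90, 120, 180, 360.
Evaluate successive powers at the divisors of 360:
314^1 ≡ 314 (mod 403)
314^2 ≡ 264 (mod 403)
314^3 ≡ 281 (mod 403)
314^4 ≡ 380 (mod 403)
314^5 ≡ 32 (mod 403)
314^6 ≡ 376 (mod 403)
314^8 ≡ 126 (mod 403)
314^9 ≡ 70 (mod 403)
314^10 ≡ 218 (mod 403)
314^12 ≡ 326 (mod 403)
314^15 ≡ 125 (mod 403)
314^18 ≡ 64 (mod 403)
314^20 ≡ 373 (mod 403)
314^24 ≡ 287 (mod 403)
314^30 ≡ 311 (mod 403)
314^36 ≡ 66 (mod 403)
314^40 ≡ 94 (mod 403)
314^45 ≡ 187 (mod 403)
314^60 ≡ 1 (mod 403) ✓
Thus |⟨314⟩| = ord(314) = 60.
The index is φ(403) / ord(314) = 360 / 60 = 6.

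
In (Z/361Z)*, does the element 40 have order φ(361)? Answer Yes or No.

φ(361) = φ(19^2) = 19·(19−1) = 342 = 2 · 3^2 · 19.
An element g generates (Z/361Z)^× iff g^(342/q) ≢ 1 (mod 361) for each prime q ∈ {2, 3, 19}.
40^171 ≡ 360 (mod 361)  [q = 2: ≢ 1 ✓]
40^114 ≡ 292 (mod 361)  [q = 3: ≢ 1 ✓]
40^18 ≡ 39 (mod 361)  [q = 19: ≢ 1 ✓]
None equal 1, so ord_361(40) = 342: 40 is a primitive root.

Yes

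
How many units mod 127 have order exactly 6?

2

φ(127) = 127 − 1 = 126 = 2 · 3^2 · 7.
Since (Z/127Z)^× is cyclic of order 126, the number of elements of order d is φ(d) when d | 126 and 0 otherwise.
6 = 2 · 3 divides 126, and φ(6) = 2.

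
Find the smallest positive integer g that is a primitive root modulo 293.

φ(293) = 293 − 1 = 292 = 2^2 · 73.
Test candidates g = 2, 3, … against the prime factors q ∈ {2, 73} of φ(293): g is a generator iff g^(292/q) ≢ 1 for every such q.
g = 2: 2^146 ≡ 292; 2^4 ≡ 16 — none is 1, so 2 is a primitive root.
The smallest primitive root modulo 293 is 2.

2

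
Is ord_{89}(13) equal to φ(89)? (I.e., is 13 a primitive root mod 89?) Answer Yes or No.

Yes

φ(89) = 89 − 1 = 88 = 2^3 · 11.
An element g generates (Z/89Z)^× iff g^(88/q) ≢ 1 (mod 89) for each prime q ∈ {2, 11}.
13^44 ≡ 88 (mod 89)  [q = 2: ≢ 1 ✓]
13^8 ≡ 64 (mod 89)  [q = 11: ≢ 1 ✓]
Every test exponent gives a nontrivial residue, hence 13 generates the full group.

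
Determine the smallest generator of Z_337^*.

φ(337) = 337 − 1 = 336 = 2^4 · 3 · 7.
g is a primitive root iff g^(336/q) ≢ 1 (mod 337) for each prime q ∈ {2, 3, 7}.
g = 2: 2^168 ≡ 1 — hits 1, so not a primitive root.
g = 3: 3^168 ≡ 1 — hits 1, so not a primitive root.
g = 4: 4^168 ≡ 1 — hits 1, so not a primitive root.
g = 5: 5^168 ≡ 336; 5^112 ≡ 1 — hits 1, so not a primitive root.
g = 6: 6^168 ≡ 1 — hits 1, so not a primitive root.
g = 7: 7^168 ≡ 1 — hits 1, so not a primitive root.
g = 8: 8^168 ≡ 1 — hits 1, so not a primitive root.
g = 9: 9^168 ≡ 1 — hits 1, so not a primitive root.
g = 10: 10^168 ≡ 336; 10^112 ≡ 128; 10^48 ≡ 175 — none is 1, so 10 is a primitive root.
So 10 is the smallest generator of (Z/337Z)^×.

10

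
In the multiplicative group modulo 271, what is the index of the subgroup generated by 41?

6

Since 41 ∈ (Z/271Z)^×, its order divides φ(271) = 271 − 1 = 270 = 2 · 3^3 · 5.
Divisors of 270: 1, 2, 3, 5, 6, 9, 10, 15, 18, 27, 30, 45, 54, 90, 135, 270.
Test each divisor d:
41^1 ≡ 41 (mod 271)
41^2 ≡ 55 (mod 271)
41^3 ≡ 87 (mod 271)
41^5 ≡ 178 (mod 271)
41^6 ≡ 252 (mod 271)
41^9 ≡ 244 (mod 271)
41^10 ≡ 248 (mod 271)
41^15 ≡ 242 (mod 271)
41^18 ≡ 187 (mod 271)
41^27 ≡ 100 (mod 271)
41^30 ≡ 28 (mod 271)
41^45 ≡ 1 (mod 271) ✓
Thus |⟨41⟩| = ord(41) = 45.
Index = |(Z/271Z)^×| / |⟨41⟩| = 270 / 45 = 6.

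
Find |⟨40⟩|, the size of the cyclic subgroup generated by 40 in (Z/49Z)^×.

ord(40) | φ(49) = φ(7^2) = 7·(7−1) = 42 = 2 · 3 · 7.
Divisors of 42: 1, 2, 3, 6, 7, 14, 21, 42.
Check 40^d mod 49 for each divisor in increasing order:
40^1 ≡ 40 (mod 49)
40^2 ≡ 32 (mod 49)
40^3 ≡ 6 (mod 49)
40^6 ≡ 36 (mod 49)
40^7 ≡ 19 (mod 49)
40^14 ≡ 18 (mod 49)
40^21 ≡ 48 (mod 49)
40^42 ≡ 1 (mod 49) ✓
Hence ord(40) = 42.

42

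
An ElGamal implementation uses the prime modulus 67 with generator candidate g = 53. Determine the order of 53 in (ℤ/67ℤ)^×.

The order of 53 must divide φ(67) = 67 − 1 = 66 = 2 · 3 · 11.
Divisors of 66: 1, 2, 3, 6, 11, 22, 33, 66.
Compute 53^d (mod 67) for the divisors d until we hit 1:
53^1 ≡ 53
53^2 ≡ 62
53^3 ≡ 3
53^6 ≡ 9
53^11 ≡ 66
53^22 ≡ 1
So ord_67(53) = 22.

22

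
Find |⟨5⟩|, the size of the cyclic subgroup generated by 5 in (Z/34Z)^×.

16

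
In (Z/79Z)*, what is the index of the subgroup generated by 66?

Since 66 ∈ (Z/79Z)^×, its order divides φ(79) = 79 − 1 = 78 = 2 · 3 · 13.
Divisors of 78: 1, 2, 3, 6, 13, 26, 39, 78.
Compute 66^d (mod 79) for the divisors d until we hit 1:
66^1 ≡ 66 (mod 79)
66^2 ≡ 11 (mod 79)
66^3 ≡ 15 (mod 79)
66^6 ≡ 67 (mod 79)
66^13 ≡ 24 (mod 79)
66^26 ≡ 23 (mod 79)
66^39 ≡ 78 (mod 79)
66^78 ≡ 1 (mod 79) ✓
Thus |⟨66⟩| = ord(66) = 78.
[(Z/79Z)^× : ⟨66⟩] = 78/78 = 1.

1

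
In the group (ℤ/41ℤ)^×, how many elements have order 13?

0

φ(41) = 41 − 1 = 40 = 2^3 · 5.
In a cyclic group of order 40, there are φ(d) elements of order d for each divisor d of 40, and zero for non-divisors.
Since 13 ∤ 40, the count is 0.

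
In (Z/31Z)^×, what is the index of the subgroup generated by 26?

5

Since 26 ∈ (Z/31Z)^×, its order divides φ(31) = 31 − 1 = 30 = 2 · 3 · 5.
Divisors of 30: 1, 2, 3, 5, 6, 10, 15, 30.
Check 26^d mod 31 for each divisor in increasing order:
26^1 ≡ 26
26^2 ≡ 25
26^3 ≡ 30
26^5 ≡ 6
26^6 ≡ 1
The order of 26 is 6, so the subgroup it generates has 6 elements.
[(Z/31Z)^× : ⟨26⟩] = 30/6 = 5.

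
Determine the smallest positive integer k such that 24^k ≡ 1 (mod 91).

12

By Lagrange's theorem, ord_91(24) divides φ(91) = φ(7·13) = (7−1)·(13−1) = 6·12 = 72 = 2^3 · 3^2.
Divisors of 72: 1, 2, 3, 4, 6, 8, 9, 12, 18, 24, 36, 72.
Compute 24^d (mod 91) for the divisors d until we hit 1:
24^1 ≡ 24 (mod 91)
24^2 ≡ 30 (mod 91)
24^3 ≡ 83 (mod 91)
24^4 ≡ 81 (mod 91)
24^6 ≡ 64 (mod 91)
24^8 ≡ 9 (mod 91)
24^9 ≡ 34 (mod 91)
24^12 ≡ 1 (mod 91) ✓
Therefore the multiplicative order of 24 modulo 91 is 12.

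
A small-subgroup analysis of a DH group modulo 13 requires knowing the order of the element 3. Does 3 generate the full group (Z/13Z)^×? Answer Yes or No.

No

φ(13) = 13 − 1 = 12 = 2^2 · 3.
It suffices to check that the order of 3 is not a proper divisor of 12: compute 3^(12/q) for q ∈ {2, 3}.
3^6 ≡ 1 (mod 13)  [q = 2: ≡ 1 ✗]
3^4 ≡ 3 (mod 13)  [q = 3: ≢ 1 ✓]
The check at q = 2 fails, so 3 generates a proper subgroup.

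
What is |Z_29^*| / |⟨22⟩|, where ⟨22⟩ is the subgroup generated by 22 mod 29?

2

Since 22 ∈ (Z/29Z)^×, its order divides φ(29) = 29 − 1 = 28 = 2^2 · 7.
Divisors of 28: 1, 2, 4, 7, 14, 28.
Evaluate successive powers at the divisors of 28:
22^1 ≡ 22
22^2 ≡ 20
22^4 ≡ 23
22^7 ≡ 28
22^14 ≡ 1
The order of 22 is 14, so the subgroup it generates has 14 elements.
Index = |(Z/29Z)^×| / |⟨22⟩| = 28 / 14 = 2.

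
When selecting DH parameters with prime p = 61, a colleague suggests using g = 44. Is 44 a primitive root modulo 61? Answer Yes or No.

φ(61) = 61 − 1 = 60 = 2^2 · 3 · 5.
An element g generates (Z/61Z)^× iff g^(60/q) ≢ 1 (mod 61) for each prime q ∈ {2, 3, 5}.
44^30 ≡ 60 (mod 61)  [q = 2: ≢ 1 ✓]
44^20 ≡ 13 (mod 61)  [q = 3: ≢ 1 ✓]
44^12 ≡ 20 (mod 61)  [q = 5: ≢ 1 ✓]
None equal 1, so ord_61(44) = 60: 44 is a primitive root.

Yes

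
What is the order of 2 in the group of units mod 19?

18

The order of 2 must divide φ(19) = 19 − 1 = 18 = 2 · 3^2.
Divisors of 18: 1, 2, 3, 6, 9, 18.
Check 2^d mod 19 for each divisor in increasing order:
2^1 ≡ 2 (mod 19)
2^2 ≡ 4 (mod 19)
2^3 ≡ 8 (mod 19)
2^6 ≡ 7 (mod 19)
2^9 ≡ 18 (mod 19)
2^18 ≡ 1 (mod 19) ✓
The smallest such exponent is 18, so the order of 2 is 18.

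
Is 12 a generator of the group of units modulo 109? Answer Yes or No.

φ(109) = 109 − 1 = 108 = 2^2 · 3^3.
12 is a primitive root mod 109 iff 12^(φ(109)/q) ≢ 1 for every prime q | φ(109), i.e. q ∈ {2, 3}.
12^54 ≡ 1 (mod 109)  [q = 2: ≡ 1 ✗]
12^36 ≡ 63 (mod 109)  [q = 3: ≢ 1 ✓]
12^54 ≡ 1 shows ord(12) | 54, strictly less than φ(109); not a primitive root.

No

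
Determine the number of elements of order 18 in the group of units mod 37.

6

φ(37) = 37 − 1 = 36 = 2^2 · 3^2.
Since (Z/37Z)^× is cyclic of order 36, the number of elements of order d is φ(d) when d | 36 and 0 otherwise.
18 = 2 · 3^2 divides 36, and φ(18) = 6.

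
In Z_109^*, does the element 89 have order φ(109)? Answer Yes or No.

No

φ(109) = 109 − 1 = 108 = 2^2 · 3^3.
It suffices to check that the order of 89 is not a proper divisor of 108: compute 89^(108/q) for q ∈ {2, 3}.
89^54 ≡ 1 (mod 109)  [q = 2: ≡ 1 ✗]
89^36 ≡ 63 (mod 109)  [q = 3: ≢ 1 ✓]
Since 89^54 ≡ 1, the order of 89 divides 54 < 108, so 89 is not a primitive root.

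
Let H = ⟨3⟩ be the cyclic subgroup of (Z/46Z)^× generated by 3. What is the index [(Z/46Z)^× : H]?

2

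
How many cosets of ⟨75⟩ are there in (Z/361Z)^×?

9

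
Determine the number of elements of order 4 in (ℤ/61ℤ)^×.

2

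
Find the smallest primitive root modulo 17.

φ(17) = 17 − 1 = 16 = 2^4.
g is a primitive root iff g^(16/q) ≢ 1 (mod 17) for each prime q ∈ {2}.
g = 2: 2^8 ≡ 1 — hits 1, so not a primitive root.
g = 3: 3^8 ≡ 16 — none is 1, so 3 is a primitive root.
Hence the least primitive root of 17 is 3.

3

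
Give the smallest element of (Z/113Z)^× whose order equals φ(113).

3

φ(113) = 113 − 1 = 112 = 2^4 · 7.
g is a primitive root iff g^(112/q) ≢ 1 (mod 113) for each prime q ∈ {2, 7}.
g = 2: 2^56 ≡ 1 — hits 1, so not a primitive root.
g = 3: 3^56 ≡ 112; 3^16 ≡ 49 — none is 1, so 3 is a primitive root.
Hence the least primitive root of 113 is 3.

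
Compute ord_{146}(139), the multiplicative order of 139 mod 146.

24

Since 139 ∈ (Z/146Z)^×, its order divides φ(146) = φ(2)·φ(73) = 1·72 = 72 = 2^3 · 3^2.
Divisors of 72: 1, 2, 3, 4, 6, 8, 9, 12, 18, 24, 36, 72.
Check 139^d mod 146 for each divisor in increasing order:
139^1 ≡ 139
139^2 ≡ 49
139^3 ≡ 95
139^4 ≡ 65
139^6 ≡ 119
139^8 ≡ 137
139^9 ≡ 63
139^12 ≡ 145
139^18 ≡ 27
139^24 ≡ 1
So ord_146(139) = 24.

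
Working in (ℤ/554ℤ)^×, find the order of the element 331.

92

Since 331 ∈ (Z/554Z)^×, its order divides φ(554) = φ(2)·φ(277) = 1·276 = 276 = 2^2 · 3 · 23.
Divisors of 276: 1, 2, 3, 4, 6, 12, 23, 46, 69, 92, 138, 276.
Evaluate successive powers at the divisors of 276:
331^1 ≡ 331
331^2 ≡ 423
331^3 ≡ 405
331^4 ≡ 541
331^6 ≡ 41
331^12 ≡ 19
331^23 ≡ 217
331^46 ≡ 553
331^69 ≡ 337
331^92 ≡ 1
Hence ord(331) = 92.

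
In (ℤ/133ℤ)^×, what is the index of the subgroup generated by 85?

12

By Lagrange's theorem, ord_133(85) divides φ(133) = φ(7·19) = (7−1)·(19−1) = 6·18 = 108 = 2^2 · 3^3.
Divisors of 108: 1, 2, 3, 4, 6, 9, 12, 18, 27, 36, 54, 108.
Test each divisor d:
85^1 ≡ 85
85^2 ≡ 43
85^3 ≡ 64
85^4 ≡ 120
85^6 ≡ 106
85^9 ≡ 1
Thus |⟨85⟩| = ord(85) = 9.
Index = |(Z/133Z)^×| / |⟨85⟩| = 108 / 9 = 12.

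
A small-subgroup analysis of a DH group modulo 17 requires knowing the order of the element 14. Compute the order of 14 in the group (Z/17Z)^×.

16

Since 14 ∈ (Z/17Z)^×, its order divides φ(17) = 17 − 1 = 16 = 2^4.
Divisors of 16: 1, 2, 4, 8, 16.
Check 14^d mod 17 for each divisor in increasing order:
14^1 ≡ 14 (mod 17)
14^2 ≡ 9 (mod 17)
14^4 ≡ 13 (mod 17)
14^8 ≡ 16 (mod 17)
14^16 ≡ 1 (mod 17) ✓
So ord_17(14) = 16.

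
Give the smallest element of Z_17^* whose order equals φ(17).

3

φ(17) = 17 − 1 = 16 = 2^4.
g is a primitive root iff g^(16/q) ≢ 1 (mod 17) for each prime q ∈ {2}.
g = 2: 2^8 ≡ 1 — hits 1, so not a primitive root.
g = 3: 3^8 ≡ 16 — none is 1, so 3 is a primitive root.
The smallest primitive root modulo 17 is 3.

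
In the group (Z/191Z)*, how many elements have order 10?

4

φ(191) = 191 − 1 = 190 = 2 · 5 · 19.
(Z/191Z)^× is cyclic (|G| = 190); a cyclic group of order m has exactly φ(d) elements of each order d | m, and none otherwise.
10 = 2 · 5 divides 190, and φ(10) = 4.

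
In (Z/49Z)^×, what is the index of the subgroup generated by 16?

2

The order of 16 must divide φ(49) = φ(7^2) = 7·(7−1) = 42 = 2 · 3 · 7.
Divisors of 42: 1, 2, 3, 6, 7, 14, 21, 42.
Evaluate successive powers at the divisors of 42:
16^1 ≡ 16
16^2 ≡ 11
16^3 ≡ 29
16^6 ≡ 8
16^7 ≡ 30
16^14 ≡ 18
16^21 ≡ 1
So ord_49(16) = 21, hence |⟨16⟩| = 21.
The index is φ(49) / ord(16) = 42 / 21 = 2.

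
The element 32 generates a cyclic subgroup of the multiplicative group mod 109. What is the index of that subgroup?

3

ord(32) | φ(109) = 109 − 1 = 108 = 2^2 · 3^3.
Divisors of 108: 1, 2, 3, 4, 6, 9, 12, 18, 27, 36, 54, 108.
Check 32^d mod 109 for each divisor in increasing order:
32^1 ≡ 32
32^2 ≡ 43
32^3 ≡ 68
32^4 ≡ 105
32^6 ≡ 46
32^9 ≡ 76
32^12 ≡ 45
32^18 ≡ 108
32^27 ≡ 33
32^36 ≡ 1
Thus |⟨32⟩| = ord(32) = 36.
The index is φ(109) / ord(32) = 108 / 36 = 3.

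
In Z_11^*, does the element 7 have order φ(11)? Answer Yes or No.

Yes

φ(11) = 11 − 1 = 10 = 2 · 5.
An element g generates (Z/11Z)^× iff g^(10/q) ≢ 1 (mod 11) for each prime q ∈ {2, 5}.
7^5 ≡ 10 (mod 11)  [q = 2: ≢ 1 ✓]
7^2 ≡ 5 (mod 11)  [q = 5: ≢ 1 ✓]
All checks pass, so 7 has order 10 and is a primitive root modulo 11.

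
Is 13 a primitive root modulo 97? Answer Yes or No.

Yes

φ(97) = 97 − 1 = 96 = 2^5 · 3.
An element g generates (Z/97Z)^× iff g^(96/q) ≢ 1 (mod 97) for each prime q ∈ {2, 3}.
13^48 ≡ 96 (mod 97)  [q = 2: ≢ 1 ✓]
13^32 ≡ 35 (mod 97)  [q = 3: ≢ 1 ✓]
All checks pass, so 13 has order 96 and is a primitive root modulo 97.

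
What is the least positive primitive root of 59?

φ(59) = 59 − 1 = 58 = 2 · 29.
g is a primitive root iff g^(58/q) ≢ 1 (mod 59) for each prime q ∈ {2, 29}.
g = 2: 2^29 ≡ 58; 2^2 ≡ 4 — none is 1, so 2 is a primitive root.
So 2 is the smallest generator of (Z/59Z)^×.

2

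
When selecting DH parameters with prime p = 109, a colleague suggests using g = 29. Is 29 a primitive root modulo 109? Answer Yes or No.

No

φ(109) = 109 − 1 = 108 = 2^2 · 3^3.
It suffices to check that the order of 29 is not a proper divisor of 108: compute 29^(108/q) for q ∈ {2, 3}.
29^54 ≡ 1 (mod 109)  [q = 2: ≡ 1 ✗]
29^36 ≡ 63 (mod 109)  [q = 3: ≢ 1 ✓]
Since 29^54 ≡ 1, the order of 29 divides 54 < 108, so 29 is not a primitive root.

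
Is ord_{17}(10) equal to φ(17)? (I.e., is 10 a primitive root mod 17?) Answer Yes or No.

φ(17) = 17 − 1 = 16 = 2^4.
Test 10^(16/q) mod 17 for each prime factor q of 16:
10^8 ≡ 16 (mod 17)  [q = 2: ≢ 1 ✓]
All checks pass, so 10 has order 16 and is a primitive root modulo 17.

Yes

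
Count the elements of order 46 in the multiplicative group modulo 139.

φ(139) = 139 − 1 = 138 = 2 · 3 · 23.
In a cyclic group of order 138, there are φ(d) elements of order d for each divisor d of 138, and zero for non-divisors.
46 = 2 · 23 divides 138, and φ(46) = 22.

22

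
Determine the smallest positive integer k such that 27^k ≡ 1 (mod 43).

Since 27 ∈ (Z/43Z)^×, its order divides φ(43) = 43 − 1 = 42 = 2 · 3 · 7.
Divisors of 42: 1, 2, 3, 6, 7, 14, 21, 42.
Evaluate successive powers at the divisors of 42:
27^1 ≡ 27
27^2 ≡ 41
27^3 ≡ 32
27^6 ≡ 35
27^7 ≡ 42
27^14 ≡ 1
Therefore the multiplicative order of 27 modulo 43 is 14.

14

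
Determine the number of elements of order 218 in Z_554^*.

φ(554) = φ(2)·φ(277) = 1·276 = 276 = 2^2 · 3 · 23.
In a cyclic group of order 276, there are φ(d) elements of order d for each divisor d of 276, and zero for non-divisors.
218 does not divide 276, so no element of (Z/554Z)^× has order 218.

0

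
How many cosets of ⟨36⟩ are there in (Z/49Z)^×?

The order of 36 must divide φ(49) = φ(7^2) = 7·(7−1) = 42 = 2 · 3 · 7.
Divisors of 42: 1, 2, 3, 6, 7, 14, 21, 42.
Compute 36^d (mod 49) for the divisors d until we hit 1:
36^1 ≡ 36 (mod 49)
36^2 ≡ 22 (mod 49)
36^3 ≡ 8 (mod 49)
36^6 ≡ 15 (mod 49)
36^7 ≡ 1 (mod 49) ✓
The order of 36 is 7, so the subgroup it generates has 7 elements.
Index = |(Z/49Z)^×| / |⟨36⟩| = 42 / 7 = 6.

6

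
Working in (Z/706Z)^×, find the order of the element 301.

352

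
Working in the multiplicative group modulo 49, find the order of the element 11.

Since 11 ∈ (Z/49Z)^×, its order divides φ(49) = φ(7^2) = 7·(7−1) = 42 = 2 · 3 · 7.
Divisors of 42: 1, 2, 3, 6, 7, 14, 21, 42.
Compute 11^d (mod 49) for the divisors d until we hit 1:
11^1 ≡ 11
11^2 ≡ 23
11^3 ≡ 8
11^6 ≡ 15
11^7 ≡ 18
11^14 ≡ 30
11^21 ≡ 1
Hence ord(11) = 21.

21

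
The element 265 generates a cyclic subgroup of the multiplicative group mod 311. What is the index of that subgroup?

The order of 265 must divide φ(311) = 311 − 1 = 310 = 2 · 5 · 31.
Divisors of 310: 1, 2, 5, 10, 31, 62, 155, 310.
Evaluate successive powers at the divisors of 310:
265^1 ≡ 265 (mod 311)
265^2 ≡ 250 (mod 311)
265^5 ≡ 195 (mod 311)
265^10 ≡ 83 (mod 311)
265^31 ≡ 1 (mod 311) ✓
So ord_311(265) = 31, hence |⟨265⟩| = 31.
Index = |(Z/311Z)^×| / |⟨265⟩| = 310 / 31 = 10.

10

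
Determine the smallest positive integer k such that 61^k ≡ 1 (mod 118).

58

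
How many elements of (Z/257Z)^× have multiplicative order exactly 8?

4

φ(257) = 257 − 1 = 256 = 2^8.
In a cyclic group of order 256, there are φ(d) elements of order d for each divisor d of 256, and zero for non-divisors.
8 = 2^3 divides 256, and φ(8) = 4.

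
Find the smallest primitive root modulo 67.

2

φ(67) = 67 − 1 = 66 = 2 · 3 · 11.
g is a primitive root iff g^(66/q) ≢ 1 (mod 67) for each prime q ∈ {2, 3, 11}.
g = 2: 2^33 ≡ 66; 2^22 ≡ 37; 2^6 ≡ 64 — none is 1, so 2 is a primitive root.
The smallest primitive root modulo 67 is 2.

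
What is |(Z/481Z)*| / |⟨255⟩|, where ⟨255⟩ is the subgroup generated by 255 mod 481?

12

By Lagrange's theorem, ord_481(255) divides φ(481) = φ(13·37) = (13−1)·(37−1) = 12·36 = 432 = 2^4 · 3^3.
Divisors of 432: 1, 2, 3, 4, 6, 8, 9, 12, 16, 18, 24, 27, 36, 48, 54, 72, 108, 144, 216, 432.
Compute 255^d (mod 481) for the divisors d until we hit 1:
255^1 ≡ 255 (mod 481)
255^2 ≡ 90 (mod 481)
255^3 ≡ 343 (mod 481)
255^4 ≡ 404 (mod 481)
255^6 ≡ 285 (mod 481)
255^8 ≡ 157 (mod 481)
255^9 ≡ 112 (mod 481)
255^12 ≡ 417 (mod 481)
255^16 ≡ 118 (mod 481)
255^18 ≡ 38 (mod 481)
255^24 ≡ 248 (mod 481)
255^27 ≡ 408 (mod 481)
255^36 ≡ 1 (mod 481) ✓
Thus |⟨255⟩| = ord(255) = 36.
Index = |(Z/481Z)^×| / |⟨255⟩| = 432 / 36 = 12.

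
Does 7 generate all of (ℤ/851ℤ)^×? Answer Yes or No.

851 = 23 · 37 is a product of two distinct odd primes, so (Z/851Z)^× ≅ (Z/23Z)^× × (Z/37Z)^× is not cyclic.
No primitive root modulo 851 exists; in particular 7 is not one.

No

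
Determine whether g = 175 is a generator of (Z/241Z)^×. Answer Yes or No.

Yes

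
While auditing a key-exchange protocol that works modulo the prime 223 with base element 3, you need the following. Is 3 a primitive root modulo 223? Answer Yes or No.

Yes

φ(223) = 223 − 1 = 222 = 2 · 3 · 37.
Test 3^(222/q) mod 223 for each prime factor q of 222:
3^111 ≡ 222 (mod 223)  [q = 2: ≢ 1 ✓]
3^74 ≡ 183 (mod 223)  [q = 3: ≢ 1 ✓]
3^6 ≡ 60 (mod 223)  [q = 37: ≢ 1 ✓]
All checks pass, so 3 has order 222 and is a primitive root modulo 223.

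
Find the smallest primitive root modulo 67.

2

φ(67) = 67 − 1 = 66 = 2 · 3 · 11.
Test candidates g = 2, 3, … against the prime factors q ∈ {2, 3, 11} of φ(67): g is a generator iff g^(66/q) ≢ 1 for every such q.
g = 2: 2^33 ≡ 66; 2^22 ≡ 37; 2^6 ≡ 64 — none is 1, so 2 is a primitive root.
So 2 is the smallest generator of (Z/67Z)^×.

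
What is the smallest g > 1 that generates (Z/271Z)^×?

φ(271) = 271 − 1 = 270 = 2 · 3^3 · 5.
Test candidates g = 2, 3, … against the prime factors q ∈ {2, 3, 5} of φ(271): g is a generator iff g^(270/q) ≢ 1 for every such q.
g = 2: 2^135 ≡ 1 — hits 1, so not a primitive root.
g = 3: 3^135 ≡ 270; 3^90 ≡ 1 — hits 1, so not a primitive root.
g = 4: 4^135 ≡ 1 — hits 1, so not a primitive root.
g = 5: 5^135 ≡ 1 — hits 1, so not a primitive root.
g = 6: 6^135 ≡ 270; 6^90 ≡ 242; 6^54 ≡ 10 — none is 1, so 6 is a primitive root.
Hence the least primitive root of 271 is 6.

6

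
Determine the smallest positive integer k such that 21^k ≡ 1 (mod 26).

4

ord(21) | φ(26) = φ(2)·φ(13) = 1·12 = 12 = 2^2 · 3.
Divisors of 12: 1, 2, 3, 4, 6, 12.
Compute 21^d (mod 26) for the divisors d until we hit 1:
21^1 ≡ 21 (mod 26)
21^2 ≡ 25 (mod 26)
21^3 ≡ 5 (mod 26)
21^4 ≡ 1 (mod 26) ✓
Hence ord(21) = 4.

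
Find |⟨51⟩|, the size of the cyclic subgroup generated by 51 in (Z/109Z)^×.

108

The order of 51 must divide φ(109) = 109 − 1 = 108 = 2^2 · 3^3.
Divisors of 108: 1, 2, 3, 4, 6, 9, 12, 18, 27, 36, 54, 108.
Test each divisor d:
51^1 ≡ 51 (mod 109)
51^2 ≡ 94 (mod 109)
51^3 ≡ 107 (mod 109)
51^4 ≡ 7 (mod 109)
51^6 ≡ 4 (mod 109)
51^9 ≡ 101 (mod 109)
51^12 ≡ 16 (mod 109)
51^18 ≡ 64 (mod 109)
51^27 ≡ 33 (mod 109)
51^36 ≡ 63 (mod 109)
51^54 ≡ 108 (mod 109)
51^108 ≡ 1 (mod 109) ✓
Hence ord(51) = 108.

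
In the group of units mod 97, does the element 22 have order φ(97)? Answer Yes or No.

No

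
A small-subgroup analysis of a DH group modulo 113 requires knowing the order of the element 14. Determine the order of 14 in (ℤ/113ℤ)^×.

28

By Lagrange's theorem, ord_113(14) divides φ(113) = 113 − 1 = 112 = 2^4 · 7.
Divisors of 112: 1, 2, 4, 7, 8, 14, 16, 28, 56, 112.
Evaluate successive powers at the divisors of 112:
14^1 ≡ 14 (mod 113)
14^2 ≡ 83 (mod 113)
14^4 ≡ 109 (mod 113)
14^7 ≡ 98 (mod 113)
14^8 ≡ 16 (mod 113)
14^14 ≡ 112 (mod 113)
14^16 ≡ 30 (mod 113)
14^28 ≡ 1 (mod 113) ✓
Hence ord(14) = 28.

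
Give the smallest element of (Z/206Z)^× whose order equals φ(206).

φ(206) = φ(2)·φ(103) = 1·102 = 102 = 2 · 3 · 17.
Test candidates g = 2, 3, … against the prime factors q ∈ {2, 3, 17} of φ(206): g is a generator iff g^(102/q) ≢ 1 for every such q.
g = 2: gcd(2, 206) = 2 > 1, not a unit — skip.
g = 3: 3^51 ≡ 205; 3^34 ≡ 1 — hits 1, so not a primitive root.
g = 4: gcd(4, 206) = 2 > 1, not a unit — skip.
g = 5: 5^51 ≡ 205; 5^34 ≡ 159; 5^6 ≡ 175 — none is 1, so 5 is a primitive root.
The smallest primitive root modulo 206 is 5.

5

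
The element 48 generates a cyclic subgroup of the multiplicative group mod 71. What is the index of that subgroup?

ord(48) | φ(71) = 71 − 1 = 70 = 2 · 5 · 7.
Divisors of 70: 1, 2, 5, 7, 10, 14, 35, 70.
Check 48^d mod 71 for each divisor in increasing order:
48^1 ≡ 48
48^2 ≡ 32
48^5 ≡ 20
48^7 ≡ 1
So ord_71(48) = 7, hence |⟨48⟩| = 7.
[(Z/71Z)^× : ⟨48⟩] = 70/7 = 10.

10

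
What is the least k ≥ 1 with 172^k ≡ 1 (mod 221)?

24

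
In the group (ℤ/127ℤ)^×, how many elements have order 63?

36

φ(127) = 127 − 1 = 126 = 2 · 3^2 · 7.
In a cyclic group of order 126, there are φ(d) elements of order d for each divisor d of 126, and zero for non-divisors.
63 = 3^2 · 7 divides 126, and φ(63) = 36.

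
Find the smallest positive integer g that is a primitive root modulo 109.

6

φ(109) = 109 − 1 = 108 = 2^2 · 3^3.
Test candidates g = 2, 3, … against the prime factors q ∈ {2, 3} of φ(109): g is a generator iff g^(108/q) ≢ 1 for every such q.
g = 2: 2^54 ≡ 108; 2^36 ≡ 1 — hits 1, so not a primitive root.
g = 3: 3^54 ≡ 1 — hits 1, so not a primitive root.
g = 4: 4^54 ≡ 1 — hits 1, so not a primitive root.
g = 5: 5^54 ≡ 1 — hits 1, so not a primitive root.
g = 6: 6^54 ≡ 108; 6^36 ≡ 63 — none is 1, so 6 is a primitive root.
So 6 is the smallest generator of (Z/109Z)^×.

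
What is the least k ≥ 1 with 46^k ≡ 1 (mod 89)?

88

ord(46) | φ(89) = 89 − 1 = 88 = 2^3 · 11.
Divisors of 88: 1, 2, 4, 8, 11, 22, 44, 88.
Evaluate successive powers at the divisors of 88:
46^1 ≡ 46 (mod 89)
46^2 ≡ 69 (mod 89)
46^4 ≡ 44 (mod 89)
46^8 ≡ 67 (mod 89)
46^11 ≡ 37 (mod 89)
46^22 ≡ 34 (mod 89)
46^44 ≡ 88 (mod 89)
46^88 ≡ 1 (mod 89) ✓
Therefore the multiplicative order of 46 modulo 89 is 88.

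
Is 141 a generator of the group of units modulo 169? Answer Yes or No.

φ(169) = φ(13^2) = 13·(13−1) = 156 = 2^2 · 3 · 13.
141 is a primitive root mod 169 iff 141^(φ(169)/q) ≢ 1 for every prime q | φ(169), i.e. q ∈ {2, 3, 13}.
141^78 ≡ 168 (mod 169)  [q = 2: ≢ 1 ✓]
141^52 ≡ 146 (mod 169)  [q = 3: ≢ 1 ✓]
141^12 ≡ 27 (mod 169)  [q = 13: ≢ 1 ✓]
None equal 1, so ord_169(141) = 156: 141 is a primitive root.

Yes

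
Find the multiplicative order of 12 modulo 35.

Since 12 ∈ (Z/35Z)^×, its order divides φ(35) = φ(5·7) = (5−1)·(7−1) = 4·6 = 24 = 2^3 · 3.
Divisors of 24: 1, 2, 3, 4, 6, 8, 12, 24.
Test each divisor d:
12^1 ≡ 12
12^2 ≡ 4
12^3 ≡ 13
12^4 ≡ 16
12^6 ≡ 29
12^8 ≡ 11
12^12 ≡ 1
The smallest such exponent is 12, so the order of 12 is 12.

12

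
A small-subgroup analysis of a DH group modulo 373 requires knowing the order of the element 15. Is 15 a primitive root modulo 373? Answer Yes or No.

Yes

φ(373) = 373 − 1 = 372 = 2^2 · 3 · 31.
Test 15^(372/q) mod 373 for each prime factor q of 372:
15^186 ≡ 372 (mod 373)  [q = 2: ≢ 1 ✓]
15^124 ≡ 88 (mod 373)  [q = 3: ≢ 1 ✓]
15^12 ≡ 163 (mod 373)  [q = 31: ≢ 1 ✓]
All checks pass, so 15 has order 372 and is a primitive root modulo 373.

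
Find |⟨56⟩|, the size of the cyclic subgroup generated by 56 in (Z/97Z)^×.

Since 56 ∈ (Z/97Z)^×, its order divides φ(97) = 97 − 1 = 96 = 2^5 · 3.
Divisors of 96: 1, 2, 3, 4, 6, 8, 12, 16, 24, 32, 48, 96.
Test each divisor d:
56^1 ≡ 56 (mod 97)
56^2 ≡ 32 (mod 97)
56^3 ≡ 46 (mod 97)
56^4 ≡ 54 (mod 97)
56^6 ≡ 79 (mod 97)
56^8 ≡ 6 (mod 97)
56^12 ≡ 33 (mod 97)
56^16 ≡ 36 (mod 97)
56^24 ≡ 22 (mod 97)
56^32 ≡ 35 (mod 97)
56^48 ≡ 96 (mod 97)
56^96 ≡ 1 (mod 97) ✓
So ord_97(56) = 96.

96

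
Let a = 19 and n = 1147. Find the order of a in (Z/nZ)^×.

180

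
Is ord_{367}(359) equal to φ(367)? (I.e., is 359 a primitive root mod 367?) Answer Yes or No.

φ(367) = 367 − 1 = 366 = 2 · 3 · 61.
Test 359^(366/q) mod 367 for each prime factor q of 366:
359^183 ≡ 366 (mod 367)  [q = 2: ≢ 1 ✓]
359^122 ≡ 1 (mod 367)  [q = 3: ≡ 1 ✗]
359^6 ≡ 106 (mod 367)  [q = 61: ≢ 1 ✓]
The check at q = 3 fails, so 359 generates a proper subgroup.

No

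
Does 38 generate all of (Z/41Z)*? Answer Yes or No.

No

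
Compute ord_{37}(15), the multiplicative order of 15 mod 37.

36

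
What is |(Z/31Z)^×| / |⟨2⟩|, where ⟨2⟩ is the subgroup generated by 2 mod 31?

ord(2) | φ(31) = 31 − 1 = 30 = 2 · 3 · 5.
Divisors of 30: 1, 2, 3, 5, 6, 10, 15, 30.
Check 2^d mod 31 for each divisor in increasing order:
2^1 ≡ 2
2^2 ≡ 4
2^3 ≡ 8
2^5 ≡ 1
Thus |⟨2⟩| = ord(2) = 5.
Index = |(Z/31Z)^×| / |⟨2⟩| = 30 / 5 = 6.

6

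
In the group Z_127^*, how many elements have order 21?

φ(127) = 127 − 1 = 126 = 2 · 3^2 · 7.
Since (Z/127Z)^× is cyclic of order 126, the number of elements of order d is φ(d) when d | 126 and 0 otherwise.
21 = 3 · 7 divides 126, and φ(21) = 12.

12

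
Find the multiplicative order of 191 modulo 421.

ord(191) | φ(421) = 421 − 1 = 420 = 2^2 · 3 · 5 · 7.
Divisors of 420: 1, 2, 3, 4, 5, 6, 7, 10, 12, 14, 15, 20, 21, 28, 30, 35, 42, 60, 70, 84, 105, 140, 210, 420.
Compute 191^d (mod 421) for the divisors d until we hit 1:
191^1 ≡ 191
191^2 ≡ 275
191^3 ≡ 321
191^4 ≡ 266
191^5 ≡ 286
191^6 ≡ 317
191^7 ≡ 344
191^10 ≡ 122
191^12 ≡ 291
191^14 ≡ 35
191^15 ≡ 370
191^20 ≡ 149
191^21 ≡ 252
191^28 ≡ 383
191^30 ≡ 75
191^35 ≡ 400
191^42 ≡ 354
191^60 ≡ 152
191^70 ≡ 20
191^84 ≡ 279
191^105 ≡ 1
Therefore the multiplicative order of 191 modulo 421 is 105.

105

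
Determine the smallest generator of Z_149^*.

2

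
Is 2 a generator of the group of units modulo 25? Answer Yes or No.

φ(25) = φ(5^2) = 5·(5−1) = 20 = 2^2 · 5.
An element g generates (Z/25Z)^× iff g^(20/q) ≢ 1 (mod 25) for each prime q ∈ {2, 5}.
2^10 ≡ 24 (mod 25)  [q = 2: ≢ 1 ✓]
2^4 ≡ 16 (mod 25)  [q = 5: ≢ 1 ✓]
Every test exponent gives a nontrivial residue, hence 2 generates the full group.

Yes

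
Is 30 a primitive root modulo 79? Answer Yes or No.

Yes

φ(79) = 79 − 1 = 78 = 2 · 3 · 13.
30 is a primitive root mod 79 iff 30^(φ(79)/q) ≢ 1 for every prime q | φ(79), i.e. q ∈ {2, 3, 13}.
30^39 ≡ 78 (mod 79)  [q = 2: ≢ 1 ✓]
30^26 ≡ 23 (mod 79)  [q = 3: ≢ 1 ✓]
30^6 ≡ 8 (mod 79)  [q = 13: ≢ 1 ✓]
None equal 1, so ord_79(30) = 78: 30 is a primitive root.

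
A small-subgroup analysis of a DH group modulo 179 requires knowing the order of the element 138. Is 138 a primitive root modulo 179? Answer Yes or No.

φ(179) = 179 − 1 = 178 = 2 · 89.
It suffices to check that the order of 138 is not a proper divisor of 178: compute 138^(178/q) for q ∈ {2, 89}.
138^89 ≡ 1 (mod 179)  [q = 2: ≡ 1 ✗]
138^2 ≡ 70 (mod 179)  [q = 89: ≢ 1 ✓]
138^89 ≡ 1 shows ord(138) | 89, strictly less than φ(179); not a primitive root.

No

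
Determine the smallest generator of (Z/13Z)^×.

2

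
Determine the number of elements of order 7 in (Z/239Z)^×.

6

φ(239) = 239 − 1 = 238 = 2 · 7 · 17.
(Z/239Z)^× is cyclic (|G| = 238); a cyclic group of order m has exactly φ(d) elements of each order d | m, and none otherwise.
7 | 238, and φ(7) = 7 − 1 = 6.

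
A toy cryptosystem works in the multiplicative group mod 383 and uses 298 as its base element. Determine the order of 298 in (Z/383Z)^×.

191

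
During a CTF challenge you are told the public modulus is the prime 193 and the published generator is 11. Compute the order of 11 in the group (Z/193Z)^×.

64

By Lagrange's theorem, ord_193(11) divides φ(193) = 193 − 1 = 192 = 2^6 · 3.
Divisors of 192: 1, 2, 3, 4, 6, 8, 12, 16, 24, 32, 48, 64, 96, 192.
Check 11^d mod 193 for each divisor in increasing order:
11^1 ≡ 11 (mod 193)
11^2 ≡ 121 (mod 193)
11^3 ≡ 173 (mod 193)
11^4 ≡ 166 (mod 193)
11^6 ≡ 14 (mod 193)
11^8 ≡ 150 (mod 193)
11^12 ≡ 3 (mod 193)
11^16 ≡ 112 (mod 193)
11^24 ≡ 9 (mod 193)
11^32 ≡ 192 (mod 193)
11^48 ≡ 81 (mod 193)
11^64 ≡ 1 (mod 193) ✓
The smallest such exponent is 64, so the order of 11 is 64.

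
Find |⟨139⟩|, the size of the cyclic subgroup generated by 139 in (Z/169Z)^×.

39

By Lagrange's theorem, ord_169(139) divides φ(169) = φ(13^2) = 13·(13−1) = 156 = 2^2 · 3 · 13.
Divisors of 156: 1, 2, 3, 4, 6, 12, 13, 26, 39, 52, 78, 156.
Evaluate successive powers at the divisors of 156:
139^1 ≡ 139 (mod 169)
139^2 ≡ 55 (mod 169)
139^3 ≡ 40 (mod 169)
139^4 ≡ 152 (mod 169)
139^6 ≡ 79 (mod 169)
139^12 ≡ 157 (mod 169)
139^13 ≡ 22 (mod 169)
139^26 ≡ 146 (mod 169)
139^39 ≡ 1 (mod 169) ✓
Therefore the multiplicative order of 139 modulo 169 is 39.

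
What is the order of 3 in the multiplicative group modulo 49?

42

By Lagrange's theorem, ord_49(3) divides φ(49) = φ(7^2) = 7·(7−1) = 42 = 2 · 3 · 7.
Divisors of 42: 1, 2, 3, 6, 7, 14, 21, 42.
Check 3^d mod 49 for each divisor in increasing order:
3^1 ≡ 3 (mod 49)
3^2 ≡ 9 (mod 49)
3^3 ≡ 27 (mod 49)
3^6 ≡ 43 (mod 49)
3^7 ≡ 31 (mod 49)
3^14 ≡ 30 (mod 49)
3^21 ≡ 48 (mod 49)
3^42 ≡ 1 (mod 49) ✓
Hence ord(3) = 42.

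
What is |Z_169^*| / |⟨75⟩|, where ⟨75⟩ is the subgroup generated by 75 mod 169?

2

By Lagrange's theorem, ord_169(75) divides φ(169) = φ(13^2) = 13·(13−1) = 156 = 2^2 · 3 · 13.
Divisors of 156: 1, 2, 3, 4, 6, 12, 13, 26, 39, 52, 78, 156.
Compute 75^d (mod 169) for the divisors d until we hit 1:
75^1 ≡ 75 (mod 169)
75^2 ≡ 48 (mod 169)
75^3 ≡ 51 (mod 169)
75^4 ≡ 107 (mod 169)
75^6 ≡ 66 (mod 169)
75^12 ≡ 131 (mod 169)
75^13 ≡ 23 (mod 169)
75^26 ≡ 22 (mod 169)
75^39 ≡ 168 (mod 169)
75^52 ≡ 146 (mod 169)
75^78 ≡ 1 (mod 169) ✓
So ord_169(75) = 78, hence |⟨75⟩| = 78.
[(Z/169Z)^× : ⟨75⟩] = 156/78 = 2.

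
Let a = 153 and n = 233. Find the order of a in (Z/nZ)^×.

232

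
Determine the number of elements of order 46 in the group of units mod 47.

22

φ(47) = 47 − 1 = 46 = 2 · 23.
In a cyclic group of order 46, there are φ(d) elements of order d for each divisor d of 46, and zero for non-divisors.
46 = 2 · 23 divides 46, and φ(46) = 22.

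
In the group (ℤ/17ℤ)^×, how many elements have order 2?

1

φ(17) = 17 − 1 = 16 = 2^4.
In a cyclic group of order 16, there are φ(d) elements of order d for each divisor d of 16, and zero for non-divisors.
2 | 16, and φ(2) = 2 − 1 = 1.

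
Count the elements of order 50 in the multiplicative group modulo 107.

φ(107) = 107 − 1 = 106 = 2 · 53.
(Z/107Z)^× is cyclic (|G| = 106); a cyclic group of order m has exactly φ(d) elements of each order d | m, and none otherwise.
Here 106 is not a multiple of 50, so there are no elements of order 50.

0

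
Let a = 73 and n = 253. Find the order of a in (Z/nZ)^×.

110

ord(73) | φ(253) = φ(11·23) = (11−1)·(23−1) = 10·22 = 220 = 2^2 · 5 · 11.
Divisors of 220: 1, 2, 4, 5, 10, 11, 20, 22, 44, 55, 110, 220.
Check 73^d mod 253 for each divisor in increasing order:
73^1 ≡ 73 (mod 253)
73^2 ≡ 16 (mod 253)
73^4 ≡ 3 (mod 253)
73^5 ≡ 219 (mod 253)
73^10 ≡ 144 (mod 253)
73^11 ≡ 139 (mod 253)
73^20 ≡ 243 (mod 253)
73^22 ≡ 93 (mod 253)
73^44 ≡ 47 (mod 253)
73^55 ≡ 208 (mod 253)
73^110 ≡ 1 (mod 253) ✓
Hence ord(73) = 110.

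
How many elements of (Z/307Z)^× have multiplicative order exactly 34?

φ(307) = 307 − 1 = 306 = 2 · 3^2 · 17.
In a cyclic group of order 306, there are φ(d) elements of order d for each divisor d of 306, and zero for non-divisors.
34 = 2 · 17 divides 306, and φ(34) = 16.

16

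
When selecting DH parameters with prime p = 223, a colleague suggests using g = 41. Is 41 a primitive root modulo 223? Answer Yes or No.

No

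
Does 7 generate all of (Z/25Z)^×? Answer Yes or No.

No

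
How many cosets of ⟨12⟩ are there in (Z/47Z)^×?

2

Since 12 ∈ (Z/47Z)^×, its order divides φ(47) = 47 − 1 = 46 = 2 · 23.
Divisors of 46: 1, 2, 23, 46.
Compute 12^d (mod 47) for the divisors d until we hit 1:
12^1 ≡ 12 (mod 47)
12^2 ≡ 3 (mod 47)
12^23 ≡ 1 (mod 47) ✓
Thus |⟨12⟩| = ord(12) = 23.
The index is φ(47) / ord(12) = 46 / 23 = 2.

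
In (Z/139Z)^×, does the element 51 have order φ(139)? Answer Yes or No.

No

φ(139) = 139 − 1 = 138 = 2 · 3 · 23.
Test 51^(138/q) mod 139 for each prime factor q of 138:
51^69 ≡ 1 (mod 139)  [q = 2: ≡ 1 ✗]
51^46 ≡ 96 (mod 139)  [q = 3: ≢ 1 ✓]
51^6 ≡ 79 (mod 139)  [q = 23: ≢ 1 ✓]
The check at q = 2 fails, so 51 generates a proper subgroup.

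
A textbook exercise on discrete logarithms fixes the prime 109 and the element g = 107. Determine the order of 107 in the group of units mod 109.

The order of 107 must divide φ(109) = 109 − 1 = 108 = 2^2 · 3^3.
Divisors of 108: 1, 2, 3, 4, 6, 9, 12, 18, 27, 36, 54, 108.
Test each divisor d:
107^1 ≡ 107 (mod 109)
107^2 ≡ 4 (mod 109)
107^3 ≡ 101 (mod 109)
107^4 ≡ 16 (mod 109)
107^6 ≡ 64 (mod 109)
107^9 ≡ 33 (mod 109)
107^12 ≡ 63 (mod 109)
107^18 ≡ 108 (mod 109)
107^27 ≡ 76 (mod 109)
107^36 ≡ 1 (mod 109) ✓
Therefore the multiplicative order of 107 modulo 109 is 36.

36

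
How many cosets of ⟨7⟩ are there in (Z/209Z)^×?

6

By Lagrange's theorem, ord_209(7) divides φ(209) = φ(11·19) = (11−1)·(19−1) = 10·18 = 180 = 2^2 · 3^2 · 5.
Divisors of 180: 1, 2, 3, 4, 5, 6, 9, 10, 12, 15, 18, 20, 30, 36, 45, 60, 90, 180.
Test each divisor d:
7^1 ≡ 7 (mod 209)
7^2 ≡ 49 (mod 209)
7^3 ≡ 134 (mod 209)
7^4 ≡ 102 (mod 209)
7^5 ≡ 87 (mod 209)
7^6 ≡ 191 (mod 209)
7^9 ≡ 96 (mod 209)
7^10 ≡ 45 (mod 209)
7^12 ≡ 115 (mod 209)
7^15 ≡ 153 (mod 209)
7^18 ≡ 20 (mod 209)
7^20 ≡ 144 (mod 209)
7^30 ≡ 1 (mod 209) ✓
The order of 7 is 30, so the subgroup it generates has 30 elements.
The index is φ(209) / ord(7) = 180 / 30 = 6.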